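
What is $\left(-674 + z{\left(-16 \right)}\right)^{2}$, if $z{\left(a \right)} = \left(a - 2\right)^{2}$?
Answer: $122500$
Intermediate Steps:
$z{\left(a \right)} = \left(-2 + a\right)^{2}$
$\left(-674 + z{\left(-16 \right)}\right)^{2} = \left(-674 + \left(-2 - 16\right)^{2}\right)^{2} = \left(-674 + \left(-18\right)^{2}\right)^{2} = \left(-674 + 324\right)^{2} = \left(-350\right)^{2} = 122500$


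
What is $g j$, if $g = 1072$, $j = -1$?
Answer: $-1072$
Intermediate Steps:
$g j = 1072 \left(-1\right) = -1072$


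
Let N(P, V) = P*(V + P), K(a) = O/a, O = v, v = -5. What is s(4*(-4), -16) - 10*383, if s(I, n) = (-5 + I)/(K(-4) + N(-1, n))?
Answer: -279674/73 ≈ -3831.2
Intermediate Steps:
O = -5
K(a) = -5/a
N(P, V) = P*(P + V)
s(I, n) = (-5 + I)/(9/4 - n) (s(I, n) = (-5 + I)/(-5/(-4) - (-1 + n)) = (-5 + I)/(-5*(-¼) + (1 - n)) = (-5 + I)/(5/4 + (1 - n)) = (-5 + I)/(9/4 - n))
s(4*(-4), -16) - 10*383 = 4*(-5 + 4*(-4))/(9 - 4*(-16)) - 10*383 = 4*(-5 - 16)/(9 + 64) - 3830 = 4*(-21)/73 - 3830 = 4*(1/73)*(-21) - 3830 = -84/73 - 3830 = -279674/73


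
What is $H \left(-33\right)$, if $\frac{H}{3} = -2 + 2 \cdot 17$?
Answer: $-3168$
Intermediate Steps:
$H = 96$ ($H = 3 \left(-2 + 2 \cdot 17\right) = 3 \left(-2 + 34\right) = 3 \cdot 32 = 96$)
$H \left(-33\right) = 96 \left(-33\right) = -3168$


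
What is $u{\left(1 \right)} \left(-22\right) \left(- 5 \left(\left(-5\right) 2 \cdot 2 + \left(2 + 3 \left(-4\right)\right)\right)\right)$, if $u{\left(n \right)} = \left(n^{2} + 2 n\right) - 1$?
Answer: $-6600$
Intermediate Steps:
$u{\left(n \right)} = -1 + n^{2} + 2 n$
$u{\left(1 \right)} \left(-22\right) \left(- 5 \left(\left(-5\right) 2 \cdot 2 + \left(2 + 3 \left(-4\right)\right)\right)\right) = \left(-1 + 1^{2} + 2 \cdot 1\right) \left(-22\right) \left(- 5 \left(\left(-5\right) 2 \cdot 2 + \left(2 + 3 \left(-4\right)\right)\right)\right) = \left(-1 + 1 + 2\right) \left(-22\right) \left(- 5 \left(\left(-10\right) 2 + \left(2 - 12\right)\right)\right) = 2 \left(-22\right) \left(- 5 \left(-20 - 10\right)\right) = - 44 \left(\left(-5\right) \left(-30\right)\right) = \left(-44\right) 150 = -6600$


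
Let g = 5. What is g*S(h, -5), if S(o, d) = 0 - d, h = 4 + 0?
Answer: 25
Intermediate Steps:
h = 4
S(o, d) = -d
g*S(h, -5) = 5*(-1*(-5)) = 5*5 = 25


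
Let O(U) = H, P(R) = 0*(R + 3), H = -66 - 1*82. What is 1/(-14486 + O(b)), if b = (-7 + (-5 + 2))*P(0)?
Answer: -1/14634 ≈ -6.8334e-5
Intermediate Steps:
H = -148 (H = -66 - 82 = -148)
P(R) = 0 (P(R) = 0*(3 + R) = 0)
b = 0 (b = (-7 + (-5 + 2))*0 = (-7 - 3)*0 = -10*0 = 0)
O(U) = -148
1/(-14486 + O(b)) = 1/(-14486 - 148) = 1/(-14634) = -1/14634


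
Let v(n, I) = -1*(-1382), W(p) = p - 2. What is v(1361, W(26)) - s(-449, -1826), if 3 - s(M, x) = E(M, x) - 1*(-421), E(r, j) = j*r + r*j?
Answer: 1641548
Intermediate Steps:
E(r, j) = 2*j*r (E(r, j) = j*r + j*r = 2*j*r)
W(p) = -2 + p
s(M, x) = -418 - 2*M*x (s(M, x) = 3 - (2*x*M - 1*(-421)) = 3 - (2*M*x + 421) = 3 - (421 + 2*M*x) = 3 + (-421 - 2*M*x) = -418 - 2*M*x)
v(n, I) = 1382
v(1361, W(26)) - s(-449, -1826) = 1382 - (-418 - 2*(-449)*(-1826)) = 1382 - (-418 - 1639748) = 1382 - 1*(-1640166) = 1382 + 1640166 = 1641548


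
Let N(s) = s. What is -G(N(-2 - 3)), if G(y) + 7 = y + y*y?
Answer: -13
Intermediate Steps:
G(y) = -7 + y + y² (G(y) = -7 + (y + y*y) = -7 + (y + y²) = -7 + y + y²)
-G(N(-2 - 3)) = -(-7 + (-2 - 3) + (-2 - 3)²) = -(-7 - 5 + (-5)²) = -(-7 - 5 + 25) = -1*13 = -13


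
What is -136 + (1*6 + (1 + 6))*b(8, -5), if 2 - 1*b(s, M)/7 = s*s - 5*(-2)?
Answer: -6688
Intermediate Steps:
b(s, M) = -56 - 7*s² (b(s, M) = 14 - 7*(s*s - 5*(-2)) = 14 - 7*(s² + 10) = 14 - 7*(10 + s²) = 14 + (-70 - 7*s²) = -56 - 7*s²)
-136 + (1*6 + (1 + 6))*b(8, -5) = -136 + (1*6 + (1 + 6))*(-56 - 7*8²) = -136 + (6 + 7)*(-56 - 7*64) = -136 + 13*(-56 - 448) = -136 + 13*(-504) = -136 - 6552 = -6688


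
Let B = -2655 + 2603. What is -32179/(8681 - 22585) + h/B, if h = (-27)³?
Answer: 68836435/180752 ≈ 380.83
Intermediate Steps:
h = -19683
B = -52
-32179/(8681 - 22585) + h/B = -32179/(8681 - 22585) - 19683/(-52) = -32179/(-13904) - 19683*(-1/52) = -32179*(-1/13904) + 19683/52 = 32179/13904 + 19683/52 = 68836435/180752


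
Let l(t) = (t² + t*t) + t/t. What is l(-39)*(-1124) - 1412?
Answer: -3421744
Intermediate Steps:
l(t) = 1 + 2*t² (l(t) = (t² + t²) + 1 = 2*t² + 1 = 1 + 2*t²)
l(-39)*(-1124) - 1412 = (1 + 2*(-39)²)*(-1124) - 1412 = (1 + 2*1521)*(-1124) - 1412 = (1 + 3042)*(-1124) - 1412 = 3043*(-1124) - 1412 = -3420332 - 1412 = -3421744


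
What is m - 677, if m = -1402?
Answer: -2079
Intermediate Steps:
m - 677 = -1402 - 677 = -2079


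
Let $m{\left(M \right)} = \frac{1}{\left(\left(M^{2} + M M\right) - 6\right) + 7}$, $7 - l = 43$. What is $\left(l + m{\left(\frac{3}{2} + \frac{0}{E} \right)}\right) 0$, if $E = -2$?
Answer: $0$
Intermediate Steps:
$l = -36$ ($l = 7 - 43 = -36$)
$m{\left(M \right)} = \frac{1}{1 + 2 M^{2}}$ ($m{\left(M \right)} = \frac{1}{\left(\left(M^{2} + M^{2}\right) - 6\right) + 7} = \frac{1}{\left(2 M^{2} - 6\right) + 7} = \frac{1}{\left(-6 + 2 M^{2}\right) + 7} = \frac{1}{1 + 2 M^{2}}$)
$\left(l + m{\left(\frac{3}{2} + \frac{0}{E} \right)}\right) 0 = \left(-36 + \frac{1}{1 + 2 \left(\frac{3}{2} + \frac{0}{-2}\right)^{2}}\right) 0 = \left(-36 + \frac{1}{1 + 2 \left(3 \cdot \frac{1}{2} + 0 \left(- \frac{1}{2}\right)\right)^{2}}\right) 0 = \left(-36 + \frac{1}{1 + 2 \left(\frac{3}{2} + 0\right)^{2}}\right) 0 = \left(-36 + \frac{1}{1 + 2 \left(\frac{3}{2}\right)^{2}}\right) 0 = \left(-36 + \frac{1}{1 + 2 \cdot \frac{9}{4}}\right) 0 = \left(-36 + \frac{1}{1 + \frac{9}{2}}\right) 0 = \left(-36 + \frac{1}{\frac{11}{2}}\right) 0 = \left(-36 + \frac{2}{11}\right) 0 = \left(- \frac{394}{11}\right) 0 = 0$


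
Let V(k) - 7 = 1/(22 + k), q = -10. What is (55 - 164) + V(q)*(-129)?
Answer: -4091/4 ≈ -1022.8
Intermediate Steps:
V(k) = 7 + 1/(22 + k)
(55 - 164) + V(q)*(-129) = (55 - 164) + ((155 + 7*(-10))/(22 - 10))*(-129) = -109 + ((155 - 70)/12)*(-129) = -109 + ((1/12)*85)*(-129) = -109 + (85/12)*(-129) = -109 - 3655/4 = -4091/4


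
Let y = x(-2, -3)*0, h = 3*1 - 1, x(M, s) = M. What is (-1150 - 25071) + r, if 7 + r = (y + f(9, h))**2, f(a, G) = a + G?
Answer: -26107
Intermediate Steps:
h = 2 (h = 3 - 1 = 2)
f(a, G) = G + a
y = 0 (y = -2*0 = 0)
r = 114 (r = -7 + (0 + (2 + 9))**2 = -7 + (0 + 11)**2 = -7 + 11**2 = -7 + 121 = 114)
(-1150 - 25071) + r = (-1150 - 25071) + 114 = -26221 + 114 = -26107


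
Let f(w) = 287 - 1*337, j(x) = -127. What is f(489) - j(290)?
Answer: 77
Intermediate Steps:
f(w) = -50 (f(w) = 287 - 337 = -50)
f(489) - j(290) = -50 - 1*(-127) = -50 + 127 = 77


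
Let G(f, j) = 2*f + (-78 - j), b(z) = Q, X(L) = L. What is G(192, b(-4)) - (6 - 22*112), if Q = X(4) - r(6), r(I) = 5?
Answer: 2765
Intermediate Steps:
Q = -1 (Q = 4 - 1*5 = 4 - 5 = -1)
b(z) = -1
G(f, j) = -78 - j + 2*f
G(192, b(-4)) - (6 - 22*112) = (-78 - 1*(-1) + 2*192) - (6 - 22*112) = (-78 + 1 + 384) - (6 - 2464) = 307 - 1*(-2458) = 307 + 2458 = 2765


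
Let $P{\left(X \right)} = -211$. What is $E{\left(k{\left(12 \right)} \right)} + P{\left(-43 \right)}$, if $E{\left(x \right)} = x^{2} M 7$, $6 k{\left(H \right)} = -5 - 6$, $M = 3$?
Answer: $- \frac{1685}{12} \approx -140.42$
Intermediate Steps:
$k{\left(H \right)} = - \frac{11}{6}$ ($k{\left(H \right)} = \frac{-5 - 6}{6} = \frac{1}{6} \left(-11\right) = - \frac{11}{6}$)
$E{\left(x \right)} = 21 x^{2}$ ($E{\left(x \right)} = x^{2} \cdot 3 \cdot 7 = 3 x^{2} \cdot 7 = 21 x^{2}$)
$E{\left(k{\left(12 \right)} \right)} + P{\left(-43 \right)} = 21 \left(- \frac{11}{6}\right)^{2} - 211 = 21 \cdot \frac{121}{36} - 211 = \frac{847}{12} - 211 = - \frac{1685}{12}$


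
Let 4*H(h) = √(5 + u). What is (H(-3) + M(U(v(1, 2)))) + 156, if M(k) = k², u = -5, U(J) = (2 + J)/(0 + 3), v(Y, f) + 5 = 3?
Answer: 156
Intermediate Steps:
v(Y, f) = -2 (v(Y, f) = -5 + 3 = -2)
U(J) = ⅔ + J/3 (U(J) = (2 + J)/3 = (2 + J)*(⅓) = ⅔ + J/3)
H(h) = 0 (H(h) = √(5 - 5)/4 = √0/4 = (¼)*0 = 0)
(H(-3) + M(U(v(1, 2)))) + 156 = (0 + (⅔ + (⅓)*(-2))²) + 156 = (0 + (⅔ - ⅔)²) + 156 = (0 + 0²) + 156 = (0 + 0) + 156 = 0 + 156 = 156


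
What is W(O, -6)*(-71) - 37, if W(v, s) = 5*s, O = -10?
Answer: 2093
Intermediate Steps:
W(O, -6)*(-71) - 37 = (5*(-6))*(-71) - 37 = -30*(-71) - 37 = 2130 - 37 = 2093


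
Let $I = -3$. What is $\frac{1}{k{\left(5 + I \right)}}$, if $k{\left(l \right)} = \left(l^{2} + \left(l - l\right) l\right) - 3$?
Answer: $1$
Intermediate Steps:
$k{\left(l \right)} = -3 + l^{2}$ ($k{\left(l \right)} = \left(l^{2} + 0 l\right) - 3 = \left(l^{2} + 0\right) - 3 = l^{2} - 3 = -3 + l^{2}$)
$\frac{1}{k{\left(5 + I \right)}} = \frac{1}{-3 + \left(5 - 3\right)^{2}} = \frac{1}{-3 + 2^{2}} = \frac{1}{-3 + 4} = 1^{-1} = 1$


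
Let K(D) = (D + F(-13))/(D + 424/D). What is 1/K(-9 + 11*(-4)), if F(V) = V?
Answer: 61/66 ≈ 0.92424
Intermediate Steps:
K(D) = (-13 + D)/(D + 424/D) (K(D) = (D - 13)/(D + 424/D) = (-13 + D)/(D + 424/D))
1/K(-9 + 11*(-4)) = 1/((-9 + 11*(-4))*(-13 + (-9 + 11*(-4)))/(424 + (-9 + 11*(-4))²)) = 1/((-9 - 44)*(-13 + (-9 - 44))/(424 + (-9 - 44)²)) = 1/(-53*(-13 - 53)/(424 + (-53)²)) = 1/(-53*(-66)/(424 + 2809)) = 1/(-53*(-66)/3233) = 1/(-53*1/3233*(-66)) = 1/(66/61) = 61/66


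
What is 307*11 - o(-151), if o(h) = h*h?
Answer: -19424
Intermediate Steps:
o(h) = h²
307*11 - o(-151) = 307*11 - 1*(-151)² = 3377 - 1*22801 = 3377 - 22801 = -19424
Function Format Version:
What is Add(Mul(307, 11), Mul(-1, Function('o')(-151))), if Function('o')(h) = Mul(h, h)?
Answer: -19424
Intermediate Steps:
Function('o')(h) = Pow(h, 2)
Add(Mul(307, 11), Mul(-1, Function('o')(-151))) = Add(Mul(307, 11), Mul(-1, Pow(-151, 2))) = Add(3377, Mul(-1, 22801)) = Add(3377, -22801) = -19424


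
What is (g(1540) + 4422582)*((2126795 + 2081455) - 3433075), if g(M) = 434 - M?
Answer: 3427417658300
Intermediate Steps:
(g(1540) + 4422582)*((2126795 + 2081455) - 3433075) = ((434 - 1*1540) + 4422582)*((2126795 + 2081455) - 3433075) = ((434 - 1540) + 4422582)*(4208250 - 3433075) = (-1106 + 4422582)*775175 = 4421476*775175 = 3427417658300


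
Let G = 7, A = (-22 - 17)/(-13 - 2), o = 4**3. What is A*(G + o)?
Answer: 923/5 ≈ 184.60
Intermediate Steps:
o = 64
A = 13/5 (A = -39/(-15) = -39*(-1/15) = 13/5 ≈ 2.6000)
A*(G + o) = 13*(7 + 64)/5 = (13/5)*71 = 923/5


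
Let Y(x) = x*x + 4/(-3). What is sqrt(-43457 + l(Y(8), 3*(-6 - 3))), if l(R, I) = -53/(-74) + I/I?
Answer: 3*I*sqrt(26440126)/74 ≈ 208.46*I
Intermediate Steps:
Y(x) = -4/3 + x**2 (Y(x) = x**2 + 4*(-1/3) = x**2 - 4/3 = -4/3 + x**2)
l(R, I) = 127/74 (l(R, I) = -53*(-1/74) + 1 = 53/74 + 1 = 127/74)
sqrt(-43457 + l(Y(8), 3*(-6 - 3))) = sqrt(-43457 + 127/74) = sqrt(-3215691/74) = 3*I*sqrt(26440126)/74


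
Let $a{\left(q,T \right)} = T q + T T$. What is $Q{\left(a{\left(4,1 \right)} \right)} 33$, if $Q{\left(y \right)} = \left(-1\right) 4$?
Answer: $-132$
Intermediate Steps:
$a{\left(q,T \right)} = T^{2} + T q$ ($a{\left(q,T \right)} = T q + T^{2} = T^{2} + T q$)
$Q{\left(y \right)} = -4$
$Q{\left(a{\left(4,1 \right)} \right)} 33 = \left(-4\right) 33 = -132$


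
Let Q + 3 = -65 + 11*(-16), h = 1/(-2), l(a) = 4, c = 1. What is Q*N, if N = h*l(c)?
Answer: 488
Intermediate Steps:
h = -½ (h = 1*(-½) = -½ ≈ -0.50000)
Q = -244 (Q = -3 + (-65 + 11*(-16)) = -3 + (-65 - 176) = -3 - 241 = -244)
N = -2 (N = -½*4 = -2)
Q*N = -244*(-2) = 488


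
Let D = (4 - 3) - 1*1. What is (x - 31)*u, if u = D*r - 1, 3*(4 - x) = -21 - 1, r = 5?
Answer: 59/3 ≈ 19.667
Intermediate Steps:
x = 34/3 (x = 4 - (-21 - 1)/3 = 4 - ⅓*(-22) = 4 + 22/3 = 34/3 ≈ 11.333)
D = 0 (D = 1 - 1 = 0)
u = -1 (u = 0*5 - 1 = 0 - 1 = -1)
(x - 31)*u = (34/3 - 31)*(-1) = -59/3*(-1) = 59/3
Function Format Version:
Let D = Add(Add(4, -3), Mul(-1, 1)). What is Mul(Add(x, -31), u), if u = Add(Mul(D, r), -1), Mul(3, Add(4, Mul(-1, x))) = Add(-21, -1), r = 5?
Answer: Rational(59, 3) ≈ 19.667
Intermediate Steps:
x = Rational(34, 3) (x = Add(4, Mul(Rational(-1, 3), Add(-21, -1))) = Add(4, Mul(Rational(-1, 3), -22)) = Add(4, Rational(22, 3)) = Rational(34, 3) ≈ 11.333)
D = 0 (D = Add(1, -1) = 0)
u = -1 (u = Add(Mul(0, 5), -1) = Add(0, -1) = -1)
Mul(Add(x, -31), u) = Mul(Add(Rational(34, 3), -31), -1) = Mul(Rational(-59, 3), -1) = Rational(59, 3)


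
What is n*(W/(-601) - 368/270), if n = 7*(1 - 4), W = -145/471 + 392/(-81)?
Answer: 362304383/12738195 ≈ 28.442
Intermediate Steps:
W = -65459/12717 (W = -145*1/471 + 392*(-1/81) = -145/471 - 392/81 = -65459/12717 ≈ -5.1474)
n = -21 (n = 7*(-3) = -21)
n*(W/(-601) - 368/270) = -21*(-65459/12717/(-601) - 368/270) = -21*(-65459/12717*(-1/601) - 368*1/270) = -21*(65459/7642917 - 184/135) = -21*(-51757769/38214585) = 362304383/12738195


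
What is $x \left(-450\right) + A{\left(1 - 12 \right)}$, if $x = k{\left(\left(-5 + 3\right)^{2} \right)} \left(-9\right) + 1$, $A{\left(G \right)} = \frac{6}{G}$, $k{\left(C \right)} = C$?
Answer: $\frac{173244}{11} \approx 15749.0$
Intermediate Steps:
$x = -35$ ($x = \left(-5 + 3\right)^{2} \left(-9\right) + 1 = \left(-2\right)^{2} \left(-9\right) + 1 = 4 \left(-9\right) + 1 = -36 + 1 = -35$)
$x \left(-450\right) + A{\left(1 - 12 \right)} = \left(-35\right) \left(-450\right) + \frac{6}{1 - 12} = 15750 + \frac{6}{1 - 12} = 15750 + \frac{6}{-11} = 15750 + 6 \left(- \frac{1}{11}\right) = 15750 - \frac{6}{11} = \frac{173244}{11}$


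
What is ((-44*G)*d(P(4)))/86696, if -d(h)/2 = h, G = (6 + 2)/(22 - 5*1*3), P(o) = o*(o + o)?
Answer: 2816/75859 ≈ 0.037121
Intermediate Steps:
P(o) = 2*o² (P(o) = o*(2*o) = 2*o²)
G = 8/7 (G = 8/(22 - 5*3) = 8/(22 - 15) = 8/7 ≈ 1.1429)
d(h) = -2*h
((-44*G)*d(P(4)))/86696 = ((-44*8/7)*(-4*4²))/86696 = -(-704)*2*16/7*(1/86696) = -(-704)*32/7*(1/86696) = -352/7*(-64)*(1/86696) = (22528/7)*(1/86696) = 2816/75859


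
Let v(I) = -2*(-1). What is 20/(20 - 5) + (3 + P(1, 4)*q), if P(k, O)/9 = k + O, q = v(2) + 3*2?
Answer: 1093/3 ≈ 364.33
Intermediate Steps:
v(I) = 2
q = 8 (q = 2 + 3*2 = 2 + 6 = 8)
P(k, O) = 9*O + 9*k (P(k, O) = 9*(k + O) = 9*(O + k) = 9*O + 9*k)
20/(20 - 5) + (3 + P(1, 4)*q) = 20/(20 - 5) + (3 + (9*4 + 9*1)*8) = 20/15 + (3 + (36 + 9)*8) = (1/15)*20 + (3 + 45*8) = 4/3 + (3 + 360) = 4/3 + 363 = 1093/3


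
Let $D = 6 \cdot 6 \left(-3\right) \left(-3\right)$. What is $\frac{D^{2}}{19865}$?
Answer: $\frac{104976}{19865} \approx 5.2845$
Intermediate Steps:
$D = 324$ ($D = 6 \left(-18\right) \left(-3\right) = \left(-108\right) \left(-3\right) = 324$)
$\frac{D^{2}}{19865} = \frac{324^{2}}{19865} = 104976 \cdot \frac{1}{19865} = \frac{104976}{19865}$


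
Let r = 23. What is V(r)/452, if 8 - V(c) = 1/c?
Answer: 183/10396 ≈ 0.017603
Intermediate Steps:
V(c) = 8 - 1/c
V(r)/452 = (8 - 1/23)/452 = (8 - 1*1/23)*(1/452) = (8 - 1/23)*(1/452) = (183/23)*(1/452) = 183/10396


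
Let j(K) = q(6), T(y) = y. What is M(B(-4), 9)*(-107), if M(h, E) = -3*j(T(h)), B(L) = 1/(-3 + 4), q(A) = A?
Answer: 1926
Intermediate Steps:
B(L) = 1 (B(L) = 1/1 = 1)
j(K) = 6
M(h, E) = -18 (M(h, E) = -3*6 = -18)
M(B(-4), 9)*(-107) = -18*(-107) = 1926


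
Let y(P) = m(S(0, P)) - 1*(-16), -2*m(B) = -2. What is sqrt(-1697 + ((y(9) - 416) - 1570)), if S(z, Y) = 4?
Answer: I*sqrt(3666) ≈ 60.547*I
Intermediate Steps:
m(B) = 1 (m(B) = -1/2*(-2) = 1)
y(P) = 17 (y(P) = 1 - 1*(-16) = 1 + 16 = 17)
sqrt(-1697 + ((y(9) - 416) - 1570)) = sqrt(-1697 + ((17 - 416) - 1570)) = sqrt(-1697 + (-399 - 1570)) = sqrt(-1697 - 1969) = sqrt(-3666) = I*sqrt(3666)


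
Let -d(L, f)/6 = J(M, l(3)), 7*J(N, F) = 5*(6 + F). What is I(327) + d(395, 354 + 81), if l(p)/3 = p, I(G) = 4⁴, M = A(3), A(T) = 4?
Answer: 1342/7 ≈ 191.71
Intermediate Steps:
M = 4
I(G) = 256
l(p) = 3*p
J(N, F) = 30/7 + 5*F/7 (J(N, F) = (5*(6 + F))/7 = (30 + 5*F)/7 = 30/7 + 5*F/7)
d(L, f) = -450/7 (d(L, f) = -6*(30/7 + 5*(3*3)/7) = -6*(30/7 + (5/7)*9) = -6*(30/7 + 45/7) = -6*75/7 = -450/7)
I(327) + d(395, 354 + 81) = 256 - 450/7 = 1342/7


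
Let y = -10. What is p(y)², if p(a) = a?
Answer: 100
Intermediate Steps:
p(y)² = (-10)² = 100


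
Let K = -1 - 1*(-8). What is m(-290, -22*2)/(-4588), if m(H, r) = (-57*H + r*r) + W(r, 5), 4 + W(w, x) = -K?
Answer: -18455/4588 ≈ -4.0224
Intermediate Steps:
K = 7 (K = -1 + 8 = 7)
W(w, x) = -11 (W(w, x) = -4 - 1*7 = -4 - 7 = -11)
m(H, r) = -11 + r² - 57*H (m(H, r) = (-57*H + r*r) - 11 = (-57*H + r²) - 11 = (r² - 57*H) - 11 = -11 + r² - 57*H)
m(-290, -22*2)/(-4588) = (-11 + (-22*2)² - 57*(-290))/(-4588) = (-11 + (-44)² + 16530)*(-1/4588) = (-11 + 1936 + 16530)*(-1/4588) = 18455*(-1/4588) = -18455/4588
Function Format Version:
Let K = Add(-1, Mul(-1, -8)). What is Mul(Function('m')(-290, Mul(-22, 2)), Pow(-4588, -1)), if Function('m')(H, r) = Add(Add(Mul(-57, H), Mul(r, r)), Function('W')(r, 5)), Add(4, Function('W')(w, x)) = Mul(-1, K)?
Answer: Rational(-18455, 4588) ≈ -4.0224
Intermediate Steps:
K = 7 (K = Add(-1, 8) = 7)
Function('W')(w, x) = -11 (Function('W')(w, x) = Add(-4, Mul(-1, 7)) = Add(-4, -7) = -11)
Function('m')(H, r) = Add(-11, Pow(r, 2), Mul(-57, H)) (Function('m')(H, r) = Add(Add(Mul(-57, H), Mul(r, r)), -11) = Add(Add(Mul(-57, H), Pow(r, 2)), -11) = Add(Add(Pow(r, 2), Mul(-57, H)), -11) = Add(-11, Pow(r, 2), Mul(-57, H)))
Mul(Function('m')(-290, Mul(-22, 2)), Pow(-4588, -1)) = Mul(Add(-11, Pow(Mul(-22, 2), 2), Mul(-57, -290)), Pow(-4588, -1)) = Mul(Add(-11, Pow(-44, 2), 16530), Rational(-1, 4588)) = Mul(Add(-11, 1936, 16530), Rational(-1, 4588)) = Mul(18455, Rational(-1, 4588)) = Rational(-18455, 4588)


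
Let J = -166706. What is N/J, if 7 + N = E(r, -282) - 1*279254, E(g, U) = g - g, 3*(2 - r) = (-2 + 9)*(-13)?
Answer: 279261/166706 ≈ 1.6752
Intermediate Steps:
r = 97/3 (r = 2 - (-2 + 9)*(-13)/3 = 2 - 7*(-13)/3 = 2 - 1/3*(-91) = 2 + 91/3 = 97/3 ≈ 32.333)
E(g, U) = 0
N = -279261 (N = -7 + (0 - 1*279254) = -7 + (0 - 279254) = -7 - 279254 = -279261)
N/J = -279261/(-166706) = -279261*(-1/166706) = 279261/166706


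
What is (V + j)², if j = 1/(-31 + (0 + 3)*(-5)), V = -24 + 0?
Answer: 1221025/2116 ≈ 577.04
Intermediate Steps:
V = -24
j = -1/46 (j = 1/(-31 + 3*(-5)) = 1/(-31 - 15) = 1/(-46) = -1/46 ≈ -0.021739)
(V + j)² = (-24 - 1/46)² = (-1105/46)² = 1221025/2116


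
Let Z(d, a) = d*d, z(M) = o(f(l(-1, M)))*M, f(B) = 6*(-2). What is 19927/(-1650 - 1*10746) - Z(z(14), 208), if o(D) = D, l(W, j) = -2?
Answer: -349884631/12396 ≈ -28226.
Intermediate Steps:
f(B) = -12
z(M) = -12*M
Z(d, a) = d**2
19927/(-1650 - 1*10746) - Z(z(14), 208) = 19927/(-1650 - 1*10746) - (-12*14)**2 = 19927/(-1650 - 10746) - 1*(-168)**2 = 19927/(-12396) - 1*28224 = 19927*(-1/12396) - 28224 = -19927/12396 - 28224 = -349884631/12396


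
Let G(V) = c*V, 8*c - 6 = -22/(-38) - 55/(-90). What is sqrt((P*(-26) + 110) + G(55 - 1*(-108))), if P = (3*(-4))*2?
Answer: sqrt(45771779)/228 ≈ 29.673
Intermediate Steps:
c = 2459/2736 (c = 3/4 + (-22/(-38) - 55/(-90))/8 = 3/4 + (-22*(-1/38) - 55*(-1/90))/8 = 3/4 + (11/19 + 11/18)/8 = 3/4 + (1/8)*(407/342) = 3/4 + 407/2736 = 2459/2736 ≈ 0.89876)
P = -24 (P = -12*2 = -24)
G(V) = 2459*V/2736
sqrt((P*(-26) + 110) + G(55 - 1*(-108))) = sqrt((-24*(-26) + 110) + 2459*(55 - 1*(-108))/2736) = sqrt((624 + 110) + 2459*(55 + 108)/2736) = sqrt(734 + (2459/2736)*163) = sqrt(734 + 400817/2736) = sqrt(2409041/2736) = sqrt(45771779)/228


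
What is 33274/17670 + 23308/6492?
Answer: 26161132/4779735 ≈ 5.4733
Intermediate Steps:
33274/17670 + 23308/6492 = 33274*(1/17670) + 23308*(1/6492) = 16637/8835 + 5827/1623 = 26161132/4779735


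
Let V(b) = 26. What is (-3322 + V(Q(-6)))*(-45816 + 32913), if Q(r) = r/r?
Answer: 42528288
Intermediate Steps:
Q(r) = 1
(-3322 + V(Q(-6)))*(-45816 + 32913) = (-3322 + 26)*(-45816 + 32913) = -3296*(-12903) = 42528288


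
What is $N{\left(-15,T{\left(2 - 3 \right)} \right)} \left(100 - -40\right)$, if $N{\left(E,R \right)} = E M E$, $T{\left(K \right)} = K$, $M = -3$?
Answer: $-94500$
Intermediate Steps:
$N{\left(E,R \right)} = - 3 E^{2}$ ($N{\left(E,R \right)} = E \left(-3\right) E = - 3 E E = - 3 E^{2}$)
$N{\left(-15,T{\left(2 - 3 \right)} \right)} \left(100 - -40\right) = - 3 \left(-15\right)^{2} \left(100 - -40\right) = \left(-3\right) 225 \left(100 + 40\right) = \left(-675\right) 140 = -94500$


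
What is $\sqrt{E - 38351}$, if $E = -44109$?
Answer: $2 i \sqrt{20615} \approx 287.16 i$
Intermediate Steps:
$\sqrt{E - 38351} = \sqrt{-44109 - 38351} = \sqrt{-82460} = 2 i \sqrt{20615}$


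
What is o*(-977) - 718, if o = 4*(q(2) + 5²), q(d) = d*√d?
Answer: -98418 - 7816*√2 ≈ -1.0947e+5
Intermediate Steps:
q(d) = d^(3/2)
o = 100 + 8*√2 (o = 4*(2^(3/2) + 5²) = 4*(2*√2 + 25) = 4*(25 + 2*√2) = 100 + 8*√2 ≈ 111.31)
o*(-977) - 718 = (100 + 8*√2)*(-977) - 718 = (-97700 - 7816*√2) - 718 = -98418 - 7816*√2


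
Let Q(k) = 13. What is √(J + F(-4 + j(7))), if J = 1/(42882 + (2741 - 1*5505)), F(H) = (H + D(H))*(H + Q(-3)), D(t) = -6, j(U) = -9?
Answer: √40118/40118 ≈ 0.0049926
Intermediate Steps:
F(H) = (-6 + H)*(13 + H) (F(H) = (H - 6)*(H + 13) = (-6 + H)*(13 + H))
J = 1/40118 (J = 1/(42882 + (2741 - 5505)) = 1/(42882 - 2764) = 1/40118 ≈ 2.4926e-5)
√(J + F(-4 + j(7))) = √(1/40118 + (-78 + (-4 - 9)² + 7*(-4 - 9))) = √(1/40118 + (-78 + (-13)² + 7*(-13))) = √(1/40118 + (-78 + 169 - 91)) = √(1/40118 + 0) = √(1/40118) = √40118/40118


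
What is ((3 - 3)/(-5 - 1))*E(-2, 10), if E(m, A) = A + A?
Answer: 0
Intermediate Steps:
E(m, A) = 2*A
((3 - 3)/(-5 - 1))*E(-2, 10) = ((3 - 3)/(-5 - 1))*(2*10) = (0/(-6))*20 = (0*(-⅙))*20 = 0*20 = 0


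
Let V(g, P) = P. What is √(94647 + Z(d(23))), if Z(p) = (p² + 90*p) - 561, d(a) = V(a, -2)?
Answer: √93910 ≈ 306.45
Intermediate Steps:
d(a) = -2
Z(p) = -561 + p² + 90*p
√(94647 + Z(d(23))) = √(94647 + (-561 + (-2)² + 90*(-2))) = √(94647 + (-561 + 4 - 180)) = √(94647 - 737) = √93910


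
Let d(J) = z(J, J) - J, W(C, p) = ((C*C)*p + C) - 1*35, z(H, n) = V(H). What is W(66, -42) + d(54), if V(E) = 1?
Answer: -182974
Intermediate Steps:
z(H, n) = 1
W(C, p) = -35 + C + p*C² (W(C, p) = (C²*p + C) - 35 = (p*C² + C) - 35 = (C + p*C²) - 35 = -35 + C + p*C²)
d(J) = 1 - J
W(66, -42) + d(54) = (-35 + 66 - 42*66²) + (1 - 1*54) = (-35 + 66 - 42*4356) + (1 - 54) = (-35 + 66 - 182952) - 53 = -182921 - 53 = -182974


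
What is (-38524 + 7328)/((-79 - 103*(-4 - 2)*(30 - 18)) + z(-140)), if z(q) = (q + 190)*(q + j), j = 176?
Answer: -31196/9137 ≈ -3.4142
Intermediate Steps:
z(q) = (176 + q)*(190 + q) (z(q) = (q + 190)*(q + 176) = (190 + q)*(176 + q) = (176 + q)*(190 + q))
(-38524 + 7328)/((-79 - 103*(-4 - 2)*(30 - 18)) + z(-140)) = (-38524 + 7328)/((-79 - 103*(-4 - 2)*(30 - 18)) + (33440 + (-140)² + 366*(-140))) = -31196/((-79 - (-618)*12) + (33440 + 19600 - 51240)) = -31196/((-79 - 103*(-72)) + 1800) = -31196/((-79 + 7416) + 1800) = -31196/(7337 + 1800) = -31196/9137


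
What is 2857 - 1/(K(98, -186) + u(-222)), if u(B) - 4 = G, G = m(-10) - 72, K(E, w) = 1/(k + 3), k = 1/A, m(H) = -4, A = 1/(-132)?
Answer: 26538802/9289 ≈ 2857.0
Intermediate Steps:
A = -1/132 ≈ -0.0075758
k = -132 (k = 1/(-1/132) = -132)
K(E, w) = -1/129 (K(E, w) = 1/(-132 + 3) = 1/(-129) = -1/129)
G = -76 (G = -4 - 72 = -76)
u(B) = -72 (u(B) = 4 - 76 = -72)
2857 - 1/(K(98, -186) + u(-222)) = 2857 - 1/(-1/129 - 72) = 2857 - 1/(-9289/129) = 2857 - 1*(-129/9289) = 2857 + 129/9289 = 26538802/9289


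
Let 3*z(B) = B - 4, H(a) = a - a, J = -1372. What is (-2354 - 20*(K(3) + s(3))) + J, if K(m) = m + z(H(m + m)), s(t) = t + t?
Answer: -11638/3 ≈ -3879.3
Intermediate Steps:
H(a) = 0
s(t) = 2*t
z(B) = -4/3 + B/3 (z(B) = (B - 4)/3 = (-4 + B)/3 = -4/3 + B/3)
K(m) = -4/3 + m (K(m) = m + (-4/3 + (⅓)*0) = m + (-4/3 + 0) = m - 4/3 = -4/3 + m)
(-2354 - 20*(K(3) + s(3))) + J = (-2354 - 20*((-4/3 + 3) + 2*3)) - 1372 = (-2354 - 20*(5/3 + 6)) - 1372 = (-2354 - 20*23/3) - 1372 = (-2354 - 460/3) - 1372 = -7522/3 - 1372 = -11638/3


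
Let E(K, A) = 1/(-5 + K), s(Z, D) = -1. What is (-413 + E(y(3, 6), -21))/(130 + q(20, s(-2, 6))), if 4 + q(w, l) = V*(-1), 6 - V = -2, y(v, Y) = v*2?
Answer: -206/59 ≈ -3.4915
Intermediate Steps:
y(v, Y) = 2*v
V = 8 (V = 6 - 1*(-2) = 6 + 2 = 8)
q(w, l) = -12 (q(w, l) = -4 + 8*(-1) = -4 - 8 = -12)
(-413 + E(y(3, 6), -21))/(130 + q(20, s(-2, 6))) = (-413 + 1/(-5 + 2*3))/(130 - 12) = (-413 + 1/(-5 + 6))/118 = (-413 + 1/1)*(1/118) = (-413 + 1)*(1/118) = -412*1/118 = -206/59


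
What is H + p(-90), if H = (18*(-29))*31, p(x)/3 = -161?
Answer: -16665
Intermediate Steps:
p(x) = -483 (p(x) = 3*(-161) = -483)
H = -16182 (H = -522*31 = -16182)
H + p(-90) = -16182 - 483 = -16665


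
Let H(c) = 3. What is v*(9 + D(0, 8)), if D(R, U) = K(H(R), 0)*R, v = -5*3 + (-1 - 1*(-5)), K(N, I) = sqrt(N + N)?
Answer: -99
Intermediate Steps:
K(N, I) = sqrt(2)*sqrt(N) (K(N, I) = sqrt(2*N) = sqrt(2)*sqrt(N))
v = -11 (v = -15 + (-1 + 5) = -15 + 4 = -11)
D(R, U) = R*sqrt(6) (D(R, U) = (sqrt(2)*sqrt(3))*R = sqrt(6)*R = R*sqrt(6))
v*(9 + D(0, 8)) = -11*(9 + 0*sqrt(6)) = -11*(9 + 0) = -11*9 = -99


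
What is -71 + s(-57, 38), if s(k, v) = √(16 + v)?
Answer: -71 + 3*√6 ≈ -63.652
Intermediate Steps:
-71 + s(-57, 38) = -71 + √(16 + 38) = -71 + √54 = -71 + 3*√6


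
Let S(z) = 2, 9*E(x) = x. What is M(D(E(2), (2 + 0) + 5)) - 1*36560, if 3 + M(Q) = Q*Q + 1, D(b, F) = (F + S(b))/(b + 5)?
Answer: -80758897/2209 ≈ -36559.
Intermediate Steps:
E(x) = x/9
D(b, F) = (2 + F)/(5 + b) (D(b, F) = (F + 2)/(b + 5) = (2 + F)/(5 + b))
M(Q) = -2 + Q² (M(Q) = -3 + (Q*Q + 1) = -3 + (Q² + 1) = -3 + (1 + Q²) = -2 + Q²)
M(D(E(2), (2 + 0) + 5)) - 1*36560 = (-2 + ((2 + ((2 + 0) + 5))/(5 + (⅑)*2))²) - 1*36560 = (-2 + ((2 + (2 + 5))/(5 + 2/9))²) - 36560 = (-2 + ((2 + 7)/(47/9))²) - 36560 = (-2 + ((9/47)*9)²) - 36560 = (-2 + (81/47)²) - 36560 = (-2 + 6561/2209) - 36560 = 2143/2209 - 36560 = -80758897/2209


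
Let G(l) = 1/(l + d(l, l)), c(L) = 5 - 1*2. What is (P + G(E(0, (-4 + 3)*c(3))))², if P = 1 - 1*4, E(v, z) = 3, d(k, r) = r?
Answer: 289/36 ≈ 8.0278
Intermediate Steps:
c(L) = 3 (c(L) = 5 - 2 = 3)
G(l) = 1/(2*l) (G(l) = 1/(l + l) = 1/(2*l))
P = -3 (P = 1 - 4 = -3)
(P + G(E(0, (-4 + 3)*c(3))))² = (-3 + (½)/3)² = (-3 + (½)*(⅓))² = (-3 + ⅙)² = (-17/6)² = 289/36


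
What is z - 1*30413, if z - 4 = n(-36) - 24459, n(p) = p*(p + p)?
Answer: -52276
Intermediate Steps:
n(p) = 2*p² (n(p) = p*(2*p) = 2*p²)
z = -21863 (z = 4 + (2*(-36)² - 24459) = 4 + (2*1296 - 24459) = 4 + (2592 - 24459) = 4 - 21867 = -21863)
z - 1*30413 = -21863 - 1*30413 = -21863 - 30413 = -52276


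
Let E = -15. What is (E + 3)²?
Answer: 144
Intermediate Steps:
(E + 3)² = (-15 + 3)² = (-12)² = 144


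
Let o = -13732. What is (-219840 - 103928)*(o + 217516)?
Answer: -65978738112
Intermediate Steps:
(-219840 - 103928)*(o + 217516) = (-219840 - 103928)*(-13732 + 217516) = -323768*203784 = -65978738112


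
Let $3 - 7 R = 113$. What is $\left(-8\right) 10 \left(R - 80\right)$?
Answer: $\frac{53600}{7} \approx 7657.1$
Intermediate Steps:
$R = - \frac{110}{7}$ ($R = \frac{3}{7} - \frac{113}{7} = - \frac{110}{7} \approx -15.714$)
$\left(-8\right) 10 \left(R - 80\right) = \left(-8\right) 10 \left(- \frac{110}{7} - 80\right) = \left(-80\right) \left(- \frac{670}{7}\right) = \frac{53600}{7}$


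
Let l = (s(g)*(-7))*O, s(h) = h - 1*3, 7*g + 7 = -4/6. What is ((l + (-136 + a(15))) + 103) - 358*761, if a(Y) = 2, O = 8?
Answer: -816719/3 ≈ -2.7224e+5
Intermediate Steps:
g = -23/21 (g = -1 + (-4/6)/7 = -1 + (-4*⅙)/7 = -1 + (⅐)*(-⅔) = -1 - 2/21 = -23/21 ≈ -1.0952)
s(h) = -3 + h (s(h) = h - 3 = -3 + h)
l = 688/3 (l = ((-3 - 23/21)*(-7))*8 = -86/21*(-7)*8 = (86/3)*8 = 688/3 ≈ 229.33)
((l + (-136 + a(15))) + 103) - 358*761 = ((688/3 + (-136 + 2)) + 103) - 358*761 = ((688/3 - 134) + 103) - 272438 = (286/3 + 103) - 272438 = 595/3 - 272438 = -816719/3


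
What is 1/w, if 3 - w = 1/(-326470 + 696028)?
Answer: 369558/1108673 ≈ 0.33333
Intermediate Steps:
w = 1108673/369558 (w = 3 - 1/(-326470 + 696028) = 3 - 1/369558 = 1108673/369558 ≈ 3.0000)
1/w = 1/(1108673/369558) = 369558/1108673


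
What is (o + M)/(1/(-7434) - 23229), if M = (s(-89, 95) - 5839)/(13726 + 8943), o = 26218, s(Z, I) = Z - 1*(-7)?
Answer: -4418248632714/3914582368903 ≈ -1.1287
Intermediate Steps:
s(Z, I) = 7 + Z (s(Z, I) = Z + 7 = 7 + Z)
M = -5921/22669 (M = ((7 - 89) - 5839)/(13726 + 8943) = (-82 - 5839)/22669 = -5921*1/22669 = -5921/22669 ≈ -0.26119)
(o + M)/(1/(-7434) - 23229) = (26218 - 5921/22669)/(1/(-7434) - 23229) = 594329921/(22669*(-1/7434 - 23229)) = 594329921/(22669*(-172684387/7434)) = (594329921/22669)*(-7434/172684387) = -4418248632714/3914582368903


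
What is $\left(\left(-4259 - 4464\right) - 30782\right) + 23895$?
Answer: $-15610$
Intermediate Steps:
$\left(\left(-4259 - 4464\right) - 30782\right) + 23895 = \left(-8723 - 30782\right) + 23895 = -39505 + 23895 = -15610$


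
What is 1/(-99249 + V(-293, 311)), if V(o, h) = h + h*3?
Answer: -1/98005 ≈ -1.0204e-5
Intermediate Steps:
V(o, h) = 4*h (V(o, h) = h + 3*h = 4*h)
1/(-99249 + V(-293, 311)) = 1/(-99249 + 4*311) = 1/(-99249 + 1244) = 1/(-98005) = -1/98005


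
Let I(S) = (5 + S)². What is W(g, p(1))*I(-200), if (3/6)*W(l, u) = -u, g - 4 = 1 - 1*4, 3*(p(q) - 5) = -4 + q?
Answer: -304200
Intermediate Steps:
p(q) = 11/3 + q/3 (p(q) = 5 + (-4 + q)/3 = 5 + (-4/3 + q/3) = 11/3 + q/3)
g = 1 (g = 4 + (1 - 1*4) = 4 + (1 - 4) = 4 - 3 = 1)
W(l, u) = -2*u (W(l, u) = 2*(-u) = -2*u)
W(g, p(1))*I(-200) = (-2*(11/3 + (⅓)*1))*(5 - 200)² = -2*(11/3 + ⅓)*(-195)² = -2*4*38025 = -8*38025 = -304200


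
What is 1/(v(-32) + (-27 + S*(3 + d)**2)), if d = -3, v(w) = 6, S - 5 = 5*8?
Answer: -1/21 ≈ -0.047619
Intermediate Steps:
S = 45 (S = 5 + 5*8 = 5 + 40 = 45)
1/(v(-32) + (-27 + S*(3 + d)**2)) = 1/(6 + (-27 + 45*(3 - 3)**2)) = 1/(6 + (-27 + 45*0**2)) = 1/(6 + (-27 + 45*0)) = 1/(6 + (-27 + 0)) = 1/(6 - 27) = 1/(-21) = -1/21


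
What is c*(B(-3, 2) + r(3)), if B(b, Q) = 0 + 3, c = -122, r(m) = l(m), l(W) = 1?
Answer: -488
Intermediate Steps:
r(m) = 1
B(b, Q) = 3
c*(B(-3, 2) + r(3)) = -122*(3 + 1) = -122*4 = -488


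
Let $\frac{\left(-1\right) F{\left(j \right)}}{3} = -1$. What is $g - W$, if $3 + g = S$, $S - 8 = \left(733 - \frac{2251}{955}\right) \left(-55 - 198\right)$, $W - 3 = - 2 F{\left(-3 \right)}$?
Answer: $- \frac{176526652}{955} \approx -1.8484 \cdot 10^{5}$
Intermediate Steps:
$F{\left(j \right)} = 3$ ($F{\left(j \right)} = \left(-3\right) \left(-1\right) = 3$)
$W = -3$ ($W = 3 - 6 = -3$)
$S = - \frac{176526652}{955}$ ($S = 8 + \left(733 - \frac{2251}{955}\right) \left(-55 - 198\right) = 8 + \left(733 - \frac{2251}{955}\right) \left(-253\right) = 8 + \frac{697764}{955} \left(-253\right) = 8 - \frac{176534292}{955} = - \frac{176526652}{955} \approx -1.8484 \cdot 10^{5}$)
$g = - \frac{176529517}{955}$ ($g = -3 - \frac{176526652}{955} = - \frac{176529517}{955} \approx -1.8485 \cdot 10^{5}$)
$g - W = - \frac{176529517}{955} - -3 = - \frac{176529517}{955} + 3 = - \frac{176526652}{955}$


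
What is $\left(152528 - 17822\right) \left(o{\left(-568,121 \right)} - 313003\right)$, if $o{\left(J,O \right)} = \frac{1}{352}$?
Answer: $- \frac{674614107765}{16} \approx -4.2163 \cdot 10^{10}$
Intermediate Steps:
$o{\left(J,O \right)} = \frac{1}{352}$
$\left(152528 - 17822\right) \left(o{\left(-568,121 \right)} - 313003\right) = \left(152528 - 17822\right) \left(\frac{1}{352} - 313003\right) = 134706 \left(- \frac{110177055}{352}\right) = - \frac{674614107765}{16}$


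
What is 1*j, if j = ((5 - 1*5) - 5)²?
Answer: 25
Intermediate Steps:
j = 25 (j = ((5 - 5) - 5)² = (0 - 5)² = (-5)² = 25)
1*j = 1*25 = 25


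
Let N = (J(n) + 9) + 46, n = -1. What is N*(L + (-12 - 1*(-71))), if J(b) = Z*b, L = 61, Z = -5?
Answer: 7200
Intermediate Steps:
J(b) = -5*b
N = 60 (N = (-5*(-1) + 9) + 46 = (5 + 9) + 46 = 14 + 46 = 60)
N*(L + (-12 - 1*(-71))) = 60*(61 + (-12 - 1*(-71))) = 60*(61 + (-12 + 71)) = 60*(61 + 59) = 60*120 = 7200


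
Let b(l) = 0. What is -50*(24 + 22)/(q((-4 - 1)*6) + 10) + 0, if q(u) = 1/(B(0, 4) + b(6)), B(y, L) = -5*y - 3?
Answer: -6900/29 ≈ -237.93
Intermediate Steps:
B(y, L) = -3 - 5*y
q(u) = -⅓ (q(u) = 1/((-3 - 5*0) + 0) = 1/((-3 + 0) + 0) = 1/(-3 + 0) = 1/(-3) = -⅓)
-50*(24 + 22)/(q((-4 - 1)*6) + 10) + 0 = -50*(24 + 22)/(-⅓ + 10) + 0 = -2300/29/3 + 0 = -2300*3/29 + 0 = -50*138/29 + 0 = -6900/29 + 0 = -6900/29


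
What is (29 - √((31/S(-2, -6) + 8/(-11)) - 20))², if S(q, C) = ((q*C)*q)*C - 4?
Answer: (22330 - I*√12157915)²/592900 ≈ 820.49 - 262.64*I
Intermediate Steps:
S(q, C) = -4 + C²*q² (S(q, C) = ((C*q)*q)*C - 4 = (C*q²)*C - 4 = C²*q² - 4 = -4 + C²*q²)
(29 - √((31/S(-2, -6) + 8/(-11)) - 20))² = (29 - √((31/(-4 + (-6)²*(-2)²) + 8/(-11)) - 20))² = (29 - √((31/(-4 + 36*4) + 8*(-1/11)) - 20))² = (29 - √((31/(-4 + 144) - 8/11) - 20))² = (29 - √((31/140 - 8/11) - 20))² = (29 - √(-779/1540 - 20))² = (29 - √(-31579/1540))² = (29 - I*√12157915/770)²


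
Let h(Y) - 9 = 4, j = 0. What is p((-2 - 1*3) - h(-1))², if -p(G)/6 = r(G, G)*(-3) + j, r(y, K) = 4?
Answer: 5184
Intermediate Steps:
h(Y) = 13 (h(Y) = 9 + 4 = 13)
p(G) = 72 (p(G) = -6*(4*(-3) + 0) = -6*(-12 + 0) = -6*(-12) = 72)
p((-2 - 1*3) - h(-1))² = 72² = 5184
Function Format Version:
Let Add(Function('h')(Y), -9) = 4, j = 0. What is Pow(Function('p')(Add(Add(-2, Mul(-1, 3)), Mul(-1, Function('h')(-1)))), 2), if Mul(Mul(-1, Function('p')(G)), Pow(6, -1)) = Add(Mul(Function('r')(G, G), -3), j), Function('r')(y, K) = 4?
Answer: 5184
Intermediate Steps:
Function('h')(Y) = 13 (Function('h')(Y) = Add(9, 4) = 13)
Function('p')(G) = 72 (Function('p')(G) = Mul(-6, Add(Mul(4, -3), 0)) = Mul(-6, Add(-12, 0)) = Mul(-6, -12) = 72)
Pow(Function('p')(Add(Add(-2, Mul(-1, 3)), Mul(-1, Function('h')(-1)))), 2) = Pow(72, 2) = 5184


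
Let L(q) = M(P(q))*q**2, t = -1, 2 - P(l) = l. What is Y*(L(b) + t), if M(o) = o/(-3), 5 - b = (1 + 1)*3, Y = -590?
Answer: 1180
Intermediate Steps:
P(l) = 2 - l
b = -1 (b = 5 - (1 + 1)*3 = 5 - 2*3 = 5 - 1*6 = 5 - 6 = -1)
M(o) = -o/3 (M(o) = o*(-1/3) = -o/3)
L(q) = q**2*(-2/3 + q/3) (L(q) = (-(2 - q)/3)*q**2 = (-2/3 + q/3)*q**2 = q**2*(-2/3 + q/3))
Y*(L(b) + t) = -590*((1/3)*(-1)**2*(-2 - 1) - 1) = -590*((1/3)*1*(-3) - 1) = -590*(-1 - 1) = -590*(-2) = 1180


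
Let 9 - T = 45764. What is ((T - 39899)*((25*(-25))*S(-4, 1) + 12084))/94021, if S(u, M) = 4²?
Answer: -178502936/94021 ≈ -1898.5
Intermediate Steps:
S(u, M) = 16
T = -45755 (T = 9 - 1*45764 = 9 - 45764 = -45755)
((T - 39899)*((25*(-25))*S(-4, 1) + 12084))/94021 = ((-45755 - 39899)*((25*(-25))*16 + 12084))/94021 = -85654*(-625*16 + 12084)*(1/94021) = -85654*(-10000 + 12084)*(1/94021) = -85654*2084*(1/94021) = -178502936*1/94021 = -178502936/94021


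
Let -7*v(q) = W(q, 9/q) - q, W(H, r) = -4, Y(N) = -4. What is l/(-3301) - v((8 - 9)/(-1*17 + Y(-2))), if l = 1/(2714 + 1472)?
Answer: -167789851/290177706 ≈ -0.57823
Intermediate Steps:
l = 1/4186 ≈ 0.00023889
v(q) = 4/7 + q/7 (v(q) = -(-4 - q)/7 = 4/7 + q/7)
l/(-3301) - v((8 - 9)/(-1*17 + Y(-2))) = (1/4186)/(-3301) - (4/7 + ((8 - 9)/(-1*17 - 4))/7) = (1/4186)*(-1/3301) - (4/7 + (-1/(-17 - 4))/7) = -1/13817986 - (4/7 + (-1/(-21))/7) = -1/13817986 - (4/7 + (-1*(-1/21))/7) = -1/13817986 - (4/7 + (⅐)*(1/21)) = -1/13817986 - (4/7 + 1/147) = -1/13817986 - 1*85/147 = -1/13817986 - 85/147 = -167789851/290177706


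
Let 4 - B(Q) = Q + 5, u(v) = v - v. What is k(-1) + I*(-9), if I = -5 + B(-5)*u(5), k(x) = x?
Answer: 44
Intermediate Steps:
u(v) = 0
B(Q) = -1 - Q (B(Q) = 4 - (Q + 5) = 4 - (5 + Q) = 4 + (-5 - Q) = -1 - Q)
I = -5 (I = -5 + (-1 - 1*(-5))*0 = -5 + (-1 + 5)*0 = -5 + 4*0 = -5 + 0 = -5)
k(-1) + I*(-9) = -1 - 5*(-9) = -1 + 45 = 44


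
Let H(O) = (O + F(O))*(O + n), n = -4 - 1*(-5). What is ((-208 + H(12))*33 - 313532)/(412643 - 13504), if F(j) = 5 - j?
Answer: -318251/399139 ≈ -0.79734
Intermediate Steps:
n = 1 (n = -4 + 5 = 1)
H(O) = 5 + 5*O (H(O) = (O + (5 - O))*(O + 1) = 5*(1 + O) = 5 + 5*O)
((-208 + H(12))*33 - 313532)/(412643 - 13504) = ((-208 + (5 + 5*12))*33 - 313532)/(412643 - 13504) = ((-208 + (5 + 60))*33 - 313532)/399139 = ((-208 + 65)*33 - 313532)*(1/399139) = (-143*33 - 313532)*(1/399139) = (-4719 - 313532)*(1/399139) = -318251*1/399139 = -318251/399139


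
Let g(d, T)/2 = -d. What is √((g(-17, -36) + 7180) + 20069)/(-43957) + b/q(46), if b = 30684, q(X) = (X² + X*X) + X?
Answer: 5114/713 - √27283/43957 ≈ 7.1688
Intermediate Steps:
g(d, T) = -2*d (g(d, T) = 2*(-d) = -2*d)
q(X) = X + 2*X² (q(X) = (X² + X²) + X = 2*X² + X = X + 2*X²)
√((g(-17, -36) + 7180) + 20069)/(-43957) + b/q(46) = √((-2*(-17) + 7180) + 20069)/(-43957) + 30684/((46*(1 + 2*46))) = √((34 + 7180) + 20069)*(-1/43957) + 30684/((46*(1 + 92))) = √(7214 + 20069)*(-1/43957) + 30684/((46*93)) = √27283*(-1/43957) + 30684/4278 = -√27283/43957 + 30684*(1/4278) = -√27283/43957 + 5114/713 = 5114/713 - √27283/43957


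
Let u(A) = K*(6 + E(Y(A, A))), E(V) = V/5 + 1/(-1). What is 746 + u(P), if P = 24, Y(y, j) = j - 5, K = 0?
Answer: 746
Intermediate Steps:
Y(y, j) = -5 + j
E(V) = -1 + V/5 (E(V) = V*(⅕) + 1*(-1) = V/5 - 1 = -1 + V/5)
u(A) = 0 (u(A) = 0*(6 + (-1 + (-5 + A)/5)) = 0*(6 + (-1 + (-1 + A/5))) = 0*(6 + (-2 + A/5)) = 0*(4 + A/5) = 0)
746 + u(P) = 746 + 0 = 746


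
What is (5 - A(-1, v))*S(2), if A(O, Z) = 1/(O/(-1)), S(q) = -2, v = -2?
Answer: -8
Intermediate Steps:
A(O, Z) = -1/O (A(O, Z) = 1/(O*(-1)) = 1/(-O) = -1/O)
(5 - A(-1, v))*S(2) = (5 - (-1)/(-1))*(-2) = (5 - (-1)*(-1))*(-2) = (5 - 1*1)*(-2) = (5 - 1)*(-2) = 4*(-2) = -8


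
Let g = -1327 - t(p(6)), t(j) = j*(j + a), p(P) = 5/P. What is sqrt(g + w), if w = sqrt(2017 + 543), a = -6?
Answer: sqrt(-47617 + 576*sqrt(10))/6 ≈ 35.667*I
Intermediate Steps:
t(j) = j*(-6 + j) (t(j) = j*(j - 6) = j*(-6 + j))
w = 16*sqrt(10) (w = sqrt(2560) = 16*sqrt(10) ≈ 50.596)
g = -47617/36 (g = -1327 - 5/6*(-6 + 5/6) = -1327 - 5*(1/6)*(-6 + 5*(1/6)) = -1327 - 5*(-6 + 5/6)/6 = -1327 - 5*(-31)/(6*6) = -1327 - 1*(-155/36) = -1327 + 155/36 = -47617/36 ≈ -1322.7)
sqrt(g + w) = sqrt(-47617/36 + 16*sqrt(10))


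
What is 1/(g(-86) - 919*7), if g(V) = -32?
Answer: -1/6465 ≈ -0.00015468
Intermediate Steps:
1/(g(-86) - 919*7) = 1/(-32 - 919*7) = 1/(-32 - 6433) = 1/(-6465) = -1/6465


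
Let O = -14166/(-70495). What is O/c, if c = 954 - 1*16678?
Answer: -7083/554231690 ≈ -1.2780e-5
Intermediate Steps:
c = -15724 (c = 954 - 16678 = -15724)
O = 14166/70495 (O = -14166*(-1/70495) = 14166/70495 ≈ 0.20095)
O/c = (14166/70495)/(-15724) = (14166/70495)*(-1/15724) = -7083/554231690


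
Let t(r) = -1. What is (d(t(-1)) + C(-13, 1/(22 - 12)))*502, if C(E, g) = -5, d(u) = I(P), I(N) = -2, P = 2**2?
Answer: -3514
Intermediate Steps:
P = 4
d(u) = -2
(d(t(-1)) + C(-13, 1/(22 - 12)))*502 = (-2 - 5)*502 = -7*502 = -3514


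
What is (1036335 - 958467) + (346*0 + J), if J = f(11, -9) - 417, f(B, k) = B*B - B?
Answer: 77561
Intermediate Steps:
f(B, k) = B**2 - B
J = -307 (J = 11*(-1 + 11) - 417 = 11*10 - 417 = 110 - 417 = -307)
(1036335 - 958467) + (346*0 + J) = (1036335 - 958467) + (346*0 - 307) = 77868 + (0 - 307) = 77868 - 307 = 77561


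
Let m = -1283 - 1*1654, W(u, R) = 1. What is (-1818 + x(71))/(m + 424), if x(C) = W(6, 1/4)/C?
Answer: 129077/178423 ≈ 0.72343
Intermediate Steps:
m = -2937 (m = -1283 - 1654 = -2937)
x(C) = 1/C
(-1818 + x(71))/(m + 424) = (-1818 + 1/71)/(-2937 + 424) = (-1818 + 1/71)/(-2513) = -129077/71*(-1/2513) = 129077/178423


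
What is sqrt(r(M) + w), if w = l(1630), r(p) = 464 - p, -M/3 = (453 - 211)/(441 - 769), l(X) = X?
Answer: 3*sqrt(1562797)/82 ≈ 45.736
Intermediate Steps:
M = 363/164 (M = -3*(453 - 211)/(441 - 769) = -726/(-328) = -726*(-1)/328 = -3*(-121/164) = 363/164 ≈ 2.2134)
w = 1630
sqrt(r(M) + w) = sqrt((464 - 1*363/164) + 1630) = sqrt((464 - 363/164) + 1630) = sqrt(75733/164 + 1630) = sqrt(343053/164) = 3*sqrt(1562797)/82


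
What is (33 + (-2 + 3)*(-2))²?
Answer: 961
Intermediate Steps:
(33 + (-2 + 3)*(-2))² = (33 + 1*(-2))² = (33 - 2)² = 31² = 961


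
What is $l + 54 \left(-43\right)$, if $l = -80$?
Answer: $-2402$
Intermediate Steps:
$l + 54 \left(-43\right) = -80 + 54 \left(-43\right) = -80 - 2322 = -2402$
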